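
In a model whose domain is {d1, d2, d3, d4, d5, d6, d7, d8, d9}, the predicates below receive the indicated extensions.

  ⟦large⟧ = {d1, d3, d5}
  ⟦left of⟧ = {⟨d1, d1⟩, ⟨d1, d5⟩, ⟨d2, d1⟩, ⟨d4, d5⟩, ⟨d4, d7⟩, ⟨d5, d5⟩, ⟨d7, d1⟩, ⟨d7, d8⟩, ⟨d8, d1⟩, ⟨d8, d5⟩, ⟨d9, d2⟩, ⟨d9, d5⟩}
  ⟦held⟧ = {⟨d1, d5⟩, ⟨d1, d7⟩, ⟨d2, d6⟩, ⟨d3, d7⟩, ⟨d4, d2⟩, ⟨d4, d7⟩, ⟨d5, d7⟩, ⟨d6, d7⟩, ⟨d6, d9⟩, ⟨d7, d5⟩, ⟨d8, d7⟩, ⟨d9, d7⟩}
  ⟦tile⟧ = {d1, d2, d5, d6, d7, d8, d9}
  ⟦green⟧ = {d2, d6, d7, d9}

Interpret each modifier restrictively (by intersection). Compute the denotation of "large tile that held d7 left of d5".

⟦that held d7⟧ = {x : ⟨x, d7⟩ ∈ ⟦held⟧} = {d1, d3, d4, d5, d6, d8, d9}
⟦left of d5⟧ = {x : ⟨x, d5⟩ ∈ ⟦left of⟧} = {d1, d4, d5, d8, d9}
⟦tile⟧ = {d1, d2, d5, d6, d7, d8, d9}
… ∩ ⟦that held d7⟧ = {d1, d2, d5, d6, d7, d8, d9} ∩ {d1, d3, d4, d5, d6, d8, d9} = {d1, d5, d6, d8, d9}
… ∩ ⟦left of d5⟧ = {d1, d5, d6, d8, d9} ∩ {d1, d4, d5, d8, d9} = {d1, d5, d8, d9}
… ∩ ⟦large⟧ = {d1, d5, d8, d9} ∩ {d1, d3, d5} = {d1, d5}
So ⟦large tile that held d7 left of d5⟧ = {d1, d5}.

{d1, d5}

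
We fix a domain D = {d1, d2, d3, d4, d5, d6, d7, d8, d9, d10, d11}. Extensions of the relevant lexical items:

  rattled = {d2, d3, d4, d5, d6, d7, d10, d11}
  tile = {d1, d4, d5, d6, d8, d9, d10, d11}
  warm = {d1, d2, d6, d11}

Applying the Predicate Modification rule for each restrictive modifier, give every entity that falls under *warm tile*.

{d1, d6, d11}

⟦tile⟧ = {d1, d4, d5, d6, d8, d9, d10, d11}
… ∩ ⟦warm⟧ = {d1, d4, d5, d6, d8, d9, d10, d11} ∩ {d1, d2, d6, d11} = {d1, d6, d11}
So ⟦warm tile⟧ = {d1, d6, d11}.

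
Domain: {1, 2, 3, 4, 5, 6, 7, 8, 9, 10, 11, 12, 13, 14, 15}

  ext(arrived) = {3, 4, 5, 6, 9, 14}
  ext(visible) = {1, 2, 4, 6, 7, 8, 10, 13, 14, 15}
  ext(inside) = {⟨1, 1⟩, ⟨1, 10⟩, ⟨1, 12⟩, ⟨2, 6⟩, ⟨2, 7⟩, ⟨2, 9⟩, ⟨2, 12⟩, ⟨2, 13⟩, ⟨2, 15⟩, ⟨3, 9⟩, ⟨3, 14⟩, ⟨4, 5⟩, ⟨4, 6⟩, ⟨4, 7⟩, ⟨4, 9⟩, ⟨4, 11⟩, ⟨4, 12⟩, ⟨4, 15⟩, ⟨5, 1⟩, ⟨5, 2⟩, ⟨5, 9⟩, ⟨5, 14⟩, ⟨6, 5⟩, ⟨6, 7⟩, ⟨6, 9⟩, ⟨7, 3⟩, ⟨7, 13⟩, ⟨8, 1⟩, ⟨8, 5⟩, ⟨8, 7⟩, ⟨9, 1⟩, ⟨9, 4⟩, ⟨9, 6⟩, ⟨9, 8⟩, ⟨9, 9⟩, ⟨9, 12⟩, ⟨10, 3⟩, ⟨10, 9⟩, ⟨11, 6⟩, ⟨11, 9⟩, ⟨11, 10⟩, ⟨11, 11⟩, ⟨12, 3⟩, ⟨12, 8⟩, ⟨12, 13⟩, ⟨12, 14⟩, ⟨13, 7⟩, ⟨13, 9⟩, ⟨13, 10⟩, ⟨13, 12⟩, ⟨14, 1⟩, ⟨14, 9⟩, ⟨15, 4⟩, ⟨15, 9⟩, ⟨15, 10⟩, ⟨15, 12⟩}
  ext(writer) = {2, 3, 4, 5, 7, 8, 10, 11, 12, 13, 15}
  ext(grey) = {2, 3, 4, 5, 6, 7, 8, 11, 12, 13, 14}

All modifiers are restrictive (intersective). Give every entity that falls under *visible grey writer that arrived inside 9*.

⟦that arrived⟧ = ⟦arrived⟧ = {3, 4, 5, 6, 9, 14}
⟦inside 9⟧ = {x : ⟨x, 9⟩ ∈ ⟦inside⟧} = {2, 3, 4, 5, 6, 9, 10, 11, 13, 14, 15}
⟦writer⟧ = {2, 3, 4, 5, 7, 8, 10, 11, 12, 13, 15}
… ∩ ⟦that arrived⟧ = {2, 3, 4, 5, 7, 8, 10, 11, 12, 13, 15} ∩ {3, 4, 5, 6, 9, 14} = {3, 4, 5}
… ∩ ⟦inside 9⟧ = {3, 4, 5} ∩ {2, 3, 4, 5, 6, 9, 10, 11, 13, 14, 15} = {3, 4, 5}
… ∩ ⟦visible⟧ = {3, 4, 5} ∩ {1, 2, 4, 6, 7, 8, 10, 13, 14, 15} = {4}
… ∩ ⟦grey⟧ = {4} ∩ {2, 3, 4, 5, 6, 7, 8, 11, 12, 13, 14} = {4}
So ⟦visible grey writer that arrived inside 9⟧ = {4}.

{4}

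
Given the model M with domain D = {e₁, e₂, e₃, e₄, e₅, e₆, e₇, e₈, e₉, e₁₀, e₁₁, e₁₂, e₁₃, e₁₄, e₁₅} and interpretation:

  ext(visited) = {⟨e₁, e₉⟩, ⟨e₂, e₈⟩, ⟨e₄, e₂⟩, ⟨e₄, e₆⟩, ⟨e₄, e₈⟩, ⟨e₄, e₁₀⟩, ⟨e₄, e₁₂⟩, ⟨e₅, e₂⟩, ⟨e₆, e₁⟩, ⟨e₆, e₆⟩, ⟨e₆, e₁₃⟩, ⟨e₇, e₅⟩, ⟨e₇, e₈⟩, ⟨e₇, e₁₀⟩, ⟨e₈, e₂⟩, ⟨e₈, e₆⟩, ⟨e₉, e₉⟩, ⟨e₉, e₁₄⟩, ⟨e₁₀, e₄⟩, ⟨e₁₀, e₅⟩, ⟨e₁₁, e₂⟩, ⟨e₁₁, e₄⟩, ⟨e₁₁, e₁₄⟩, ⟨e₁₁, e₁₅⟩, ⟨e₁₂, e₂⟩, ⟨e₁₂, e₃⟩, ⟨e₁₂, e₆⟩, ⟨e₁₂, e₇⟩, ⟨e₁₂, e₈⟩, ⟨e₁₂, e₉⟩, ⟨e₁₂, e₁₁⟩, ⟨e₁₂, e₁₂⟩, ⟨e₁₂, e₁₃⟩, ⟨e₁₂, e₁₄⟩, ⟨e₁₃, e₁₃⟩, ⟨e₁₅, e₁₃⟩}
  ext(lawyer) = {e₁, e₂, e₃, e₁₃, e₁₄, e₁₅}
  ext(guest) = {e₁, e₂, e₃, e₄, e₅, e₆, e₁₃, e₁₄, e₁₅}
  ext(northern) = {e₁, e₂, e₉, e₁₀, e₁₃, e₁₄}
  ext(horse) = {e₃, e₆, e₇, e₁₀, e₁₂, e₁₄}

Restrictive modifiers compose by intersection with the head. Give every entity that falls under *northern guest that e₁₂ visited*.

⟦that e₁₂ visited⟧ = {x : ⟨e₁₂, x⟩ ∈ ⟦visited⟧} = {e₂, e₃, e₆, e₇, e₈, e₉, e₁₁, e₁₂, e₁₃, e₁₄}
⟦guest⟧ = {e₁, e₂, e₃, e₄, e₅, e₆, e₁₃, e₁₄, e₁₅}
… ∩ ⟦that e₁₂ visited⟧ = {e₁, e₂, e₃, e₄, e₅, e₆, e₁₃, e₁₄, e₁₅} ∩ {e₂, e₃, e₆, e₇, e₈, e₉, e₁₁, e₁₂, e₁₃, e₁₄} = {e₂, e₃, e₆, e₁₃, e₁₄}
… ∩ ⟦northern⟧ = {e₂, e₃, e₆, e₁₃, e₁₄} ∩ {e₁, e₂, e₉, e₁₀, e₁₃, e₁₄} = {e₂, e₁₃, e₁₄}
So ⟦northern guest that e₁₂ visited⟧ = {e₂, e₁₃, e₁₄}.

{e₂, e₁₃, e₁₄}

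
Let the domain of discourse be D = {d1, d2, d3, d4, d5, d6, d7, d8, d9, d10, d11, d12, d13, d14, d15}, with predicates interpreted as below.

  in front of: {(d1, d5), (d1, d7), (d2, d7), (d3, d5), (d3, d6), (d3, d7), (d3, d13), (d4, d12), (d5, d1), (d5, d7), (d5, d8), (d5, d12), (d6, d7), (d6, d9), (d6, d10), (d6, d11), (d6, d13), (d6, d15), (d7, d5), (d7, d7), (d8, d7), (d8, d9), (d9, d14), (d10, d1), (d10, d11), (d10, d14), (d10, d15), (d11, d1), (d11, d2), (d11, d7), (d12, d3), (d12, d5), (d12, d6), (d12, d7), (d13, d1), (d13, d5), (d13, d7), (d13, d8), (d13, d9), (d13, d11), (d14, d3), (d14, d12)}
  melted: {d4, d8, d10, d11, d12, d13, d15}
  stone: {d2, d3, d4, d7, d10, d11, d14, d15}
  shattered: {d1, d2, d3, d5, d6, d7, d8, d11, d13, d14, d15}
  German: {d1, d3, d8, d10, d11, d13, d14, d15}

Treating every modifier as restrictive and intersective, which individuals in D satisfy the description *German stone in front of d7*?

⟦in front of d7⟧ = {x : ⟨x, d7⟩ ∈ ⟦in front of⟧} = {d1, d2, d3, d5, d6, d7, d8, d11, d12, d13}
⟦stone⟧ = {d2, d3, d4, d7, d10, d11, d14, d15}
… ∩ ⟦in front of d7⟧ = {d2, d3, d4, d7, d10, d11, d14, d15} ∩ {d1, d2, d3, d5, d6, d7, d8, d11, d12, d13} = {d2, d3, d7, d11}
… ∩ ⟦German⟧ = {d2, d3, d7, d11} ∩ {d1, d3, d8, d10, d11, d13, d14, d15} = {d3, d11}
So ⟦German stone in front of d7⟧ = {d3, d11}.

{d3, d11}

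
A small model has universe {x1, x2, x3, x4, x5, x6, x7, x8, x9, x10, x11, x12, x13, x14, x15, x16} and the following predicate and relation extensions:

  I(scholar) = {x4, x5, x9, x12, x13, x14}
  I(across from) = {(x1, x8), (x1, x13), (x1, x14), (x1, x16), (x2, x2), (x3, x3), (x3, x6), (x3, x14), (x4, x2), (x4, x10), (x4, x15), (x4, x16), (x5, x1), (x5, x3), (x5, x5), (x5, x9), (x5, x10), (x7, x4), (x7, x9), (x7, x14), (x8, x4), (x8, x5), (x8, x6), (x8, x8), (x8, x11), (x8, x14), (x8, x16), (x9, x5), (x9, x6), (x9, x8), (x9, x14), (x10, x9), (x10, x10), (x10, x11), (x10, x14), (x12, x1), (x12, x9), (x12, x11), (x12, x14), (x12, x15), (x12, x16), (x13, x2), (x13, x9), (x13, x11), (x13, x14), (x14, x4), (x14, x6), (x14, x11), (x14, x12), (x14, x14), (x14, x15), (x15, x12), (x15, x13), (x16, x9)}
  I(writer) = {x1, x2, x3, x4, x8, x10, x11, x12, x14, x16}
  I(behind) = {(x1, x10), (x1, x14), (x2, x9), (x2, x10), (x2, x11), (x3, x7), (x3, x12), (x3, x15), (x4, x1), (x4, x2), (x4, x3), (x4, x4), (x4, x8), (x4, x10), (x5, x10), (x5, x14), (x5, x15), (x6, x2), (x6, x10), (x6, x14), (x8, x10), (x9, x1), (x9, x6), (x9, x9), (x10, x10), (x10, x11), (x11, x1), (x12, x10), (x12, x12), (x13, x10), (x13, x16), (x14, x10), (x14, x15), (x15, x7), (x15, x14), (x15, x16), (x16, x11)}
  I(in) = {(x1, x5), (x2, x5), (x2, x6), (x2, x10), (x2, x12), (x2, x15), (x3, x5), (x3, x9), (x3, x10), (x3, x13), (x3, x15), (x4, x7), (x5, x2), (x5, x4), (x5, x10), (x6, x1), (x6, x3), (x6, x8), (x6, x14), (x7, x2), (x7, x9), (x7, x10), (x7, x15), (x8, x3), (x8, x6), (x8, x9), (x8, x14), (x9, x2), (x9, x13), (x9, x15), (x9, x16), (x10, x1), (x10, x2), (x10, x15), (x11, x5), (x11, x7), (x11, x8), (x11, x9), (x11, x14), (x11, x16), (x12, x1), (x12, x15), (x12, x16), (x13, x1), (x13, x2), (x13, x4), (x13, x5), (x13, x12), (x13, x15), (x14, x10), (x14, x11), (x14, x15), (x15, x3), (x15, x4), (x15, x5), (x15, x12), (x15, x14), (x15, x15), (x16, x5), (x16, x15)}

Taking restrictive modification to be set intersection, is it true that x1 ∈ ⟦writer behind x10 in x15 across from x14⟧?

⟦behind x10⟧ = {x : ⟨x, x10⟩ ∈ ⟦behind⟧} = {x1, x2, x4, x5, x6, x8, x10, x12, x13, x14}
⟦in x15⟧ = {x : ⟨x, x15⟩ ∈ ⟦in⟧} = {x2, x3, x7, x9, x10, x12, x13, x14, x15, x16}
⟦across from x14⟧ = {x : ⟨x, x14⟩ ∈ ⟦across from⟧} = {x1, x3, x7, x8, x9, x10, x12, x13, x14}
⟦writer⟧ = {x1, x2, x3, x4, x8, x10, x11, x12, x14, x16}
… ∩ ⟦behind x10⟧ = {x1, x2, x3, x4, x8, x10, x11, x12, x14, x16} ∩ {x1, x2, x4, x5, x6, x8, x10, x12, x13, x14} = {x1, x2, x4, x8, x10, x12, x14}
… ∩ ⟦in x15⟧ = {x1, x2, x4, x8, x10, x12, x14} ∩ {x2, x3, x7, x9, x10, x12, x13, x14, x15, x16} = {x2, x10, x12, x14}
… ∩ ⟦across from x14⟧ = {x2, x10, x12, x14} ∩ {x1, x3, x7, x8, x9, x10, x12, x13, x14} = {x10, x12, x14}
⟦writer behind x10 in x15 across from x14⟧ = {x10, x12, x14}; x1 ∉ this set.

no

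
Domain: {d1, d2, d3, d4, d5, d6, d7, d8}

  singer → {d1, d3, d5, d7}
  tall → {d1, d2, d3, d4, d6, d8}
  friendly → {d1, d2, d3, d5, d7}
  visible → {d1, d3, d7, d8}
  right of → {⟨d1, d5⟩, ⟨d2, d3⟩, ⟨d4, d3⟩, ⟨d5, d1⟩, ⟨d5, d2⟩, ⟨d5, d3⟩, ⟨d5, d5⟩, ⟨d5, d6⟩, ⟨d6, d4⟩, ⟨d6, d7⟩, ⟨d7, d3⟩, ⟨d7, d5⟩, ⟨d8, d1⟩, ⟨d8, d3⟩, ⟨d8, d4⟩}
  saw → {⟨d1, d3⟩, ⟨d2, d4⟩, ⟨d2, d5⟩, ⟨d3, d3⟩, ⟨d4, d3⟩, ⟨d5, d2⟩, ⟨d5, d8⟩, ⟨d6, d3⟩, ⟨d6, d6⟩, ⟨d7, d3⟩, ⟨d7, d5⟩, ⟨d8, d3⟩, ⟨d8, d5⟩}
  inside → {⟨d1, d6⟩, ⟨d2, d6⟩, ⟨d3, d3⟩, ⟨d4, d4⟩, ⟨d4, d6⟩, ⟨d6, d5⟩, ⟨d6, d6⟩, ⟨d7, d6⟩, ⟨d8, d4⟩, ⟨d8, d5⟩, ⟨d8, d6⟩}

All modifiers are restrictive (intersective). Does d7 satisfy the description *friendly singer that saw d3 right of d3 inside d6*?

⟦that saw d3⟧ = {x : ⟨x, d3⟩ ∈ ⟦saw⟧} = {d1, d3, d4, d6, d7, d8}
⟦right of d3⟧ = {x : ⟨x, d3⟩ ∈ ⟦right of⟧} = {d2, d4, d5, d7, d8}
⟦inside d6⟧ = {x : ⟨x, d6⟩ ∈ ⟦inside⟧} = {d1, d2, d4, d6, d7, d8}
⟦singer⟧ = {d1, d3, d5, d7}
… ∩ ⟦that saw d3⟧ = {d1, d3, d5, d7} ∩ {d1, d3, d4, d6, d7, d8} = {d1, d3, d7}
… ∩ ⟦right of d3⟧ = {d1, d3, d7} ∩ {d2, d4, d5, d7, d8} = {d7}
… ∩ ⟦inside d6⟧ = {d7} ∩ {d1, d2, d4, d6, d7, d8} = {d7}
… ∩ ⟦friendly⟧ = {d7} ∩ {d1, d2, d3, d5, d7} = {d7}
⟦friendly singer that saw d3 right of d3 inside d6⟧ = {d7}; d7 ∈ this set.

yes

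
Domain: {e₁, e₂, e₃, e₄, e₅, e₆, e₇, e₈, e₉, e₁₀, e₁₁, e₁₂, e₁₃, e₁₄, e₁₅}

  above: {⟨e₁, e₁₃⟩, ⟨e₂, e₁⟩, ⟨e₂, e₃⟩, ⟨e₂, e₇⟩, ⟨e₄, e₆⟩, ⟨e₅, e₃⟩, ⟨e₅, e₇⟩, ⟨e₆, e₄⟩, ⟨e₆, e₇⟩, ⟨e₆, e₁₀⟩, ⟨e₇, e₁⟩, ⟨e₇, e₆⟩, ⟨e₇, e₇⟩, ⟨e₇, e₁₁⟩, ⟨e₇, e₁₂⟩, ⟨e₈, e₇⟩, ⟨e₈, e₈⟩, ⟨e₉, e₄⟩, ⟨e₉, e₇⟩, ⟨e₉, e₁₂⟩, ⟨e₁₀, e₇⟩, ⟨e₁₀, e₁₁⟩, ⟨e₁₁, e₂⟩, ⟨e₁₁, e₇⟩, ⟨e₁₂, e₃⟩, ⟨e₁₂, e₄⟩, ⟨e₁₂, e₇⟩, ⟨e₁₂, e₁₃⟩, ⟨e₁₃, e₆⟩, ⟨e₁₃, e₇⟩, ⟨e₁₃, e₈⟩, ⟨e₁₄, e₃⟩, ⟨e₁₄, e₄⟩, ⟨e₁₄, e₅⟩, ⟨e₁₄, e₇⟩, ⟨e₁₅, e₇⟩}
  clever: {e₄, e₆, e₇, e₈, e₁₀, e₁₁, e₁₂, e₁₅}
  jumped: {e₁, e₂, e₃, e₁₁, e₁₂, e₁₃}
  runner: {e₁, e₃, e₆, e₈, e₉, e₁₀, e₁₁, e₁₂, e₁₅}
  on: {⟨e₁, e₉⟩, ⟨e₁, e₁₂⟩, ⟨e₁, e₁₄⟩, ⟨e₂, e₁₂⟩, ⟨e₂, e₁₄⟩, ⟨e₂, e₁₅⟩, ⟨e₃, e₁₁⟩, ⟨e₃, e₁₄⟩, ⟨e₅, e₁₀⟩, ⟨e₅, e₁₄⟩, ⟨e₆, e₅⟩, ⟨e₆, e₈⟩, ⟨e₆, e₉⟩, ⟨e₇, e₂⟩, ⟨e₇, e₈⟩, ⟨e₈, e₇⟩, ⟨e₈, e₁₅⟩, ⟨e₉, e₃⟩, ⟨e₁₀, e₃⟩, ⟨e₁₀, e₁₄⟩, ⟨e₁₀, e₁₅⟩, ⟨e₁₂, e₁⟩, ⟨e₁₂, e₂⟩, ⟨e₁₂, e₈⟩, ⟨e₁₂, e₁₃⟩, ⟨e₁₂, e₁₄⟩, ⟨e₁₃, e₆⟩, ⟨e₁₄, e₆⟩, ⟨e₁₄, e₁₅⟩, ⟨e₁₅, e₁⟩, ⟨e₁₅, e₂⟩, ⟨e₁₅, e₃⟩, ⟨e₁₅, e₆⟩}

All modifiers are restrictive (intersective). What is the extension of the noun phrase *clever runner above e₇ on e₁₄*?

{e₁₀, e₁₂}

⟦above e₇⟧ = {x : ⟨x, e₇⟩ ∈ ⟦above⟧} = {e₂, e₅, e₆, e₇, e₈, e₉, e₁₀, e₁₁, e₁₂, e₁₃, e₁₄, e₁₅}
⟦on e₁₄⟧ = {x : ⟨x, e₁₄⟩ ∈ ⟦on⟧} = {e₁, e₂, e₃, e₅, e₁₀, e₁₂}
⟦runner⟧ = {e₁, e₃, e₆, e₈, e₉, e₁₀, e₁₁, e₁₂, e₁₅}
… ∩ ⟦above e₇⟧ = {e₁, e₃, e₆, e₈, e₉, e₁₀, e₁₁, e₁₂, e₁₅} ∩ {e₂, e₅, e₆, e₇, e₈, e₉, e₁₀, e₁₁, e₁₂, e₁₃, e₁₄, e₁₅} = {e₆, e₈, e₉, e₁₀, e₁₁, e₁₂, e₁₅}
… ∩ ⟦on e₁₄⟧ = {e₆, e₈, e₉, e₁₀, e₁₁, e₁₂, e₁₅} ∩ {e₁, e₂, e₃, e₅, e₁₀, e₁₂} = {e₁₀, e₁₂}
… ∩ ⟦clever⟧ = {e₁₀, e₁₂} ∩ {e₄, e₆, e₇, e₈, e₁₀, e₁₁, e₁₂, e₁₅} = {e₁₀, e₁₂}
So ⟦clever runner above e₇ on e₁₄⟧ = {e₁₀, e₁₂}.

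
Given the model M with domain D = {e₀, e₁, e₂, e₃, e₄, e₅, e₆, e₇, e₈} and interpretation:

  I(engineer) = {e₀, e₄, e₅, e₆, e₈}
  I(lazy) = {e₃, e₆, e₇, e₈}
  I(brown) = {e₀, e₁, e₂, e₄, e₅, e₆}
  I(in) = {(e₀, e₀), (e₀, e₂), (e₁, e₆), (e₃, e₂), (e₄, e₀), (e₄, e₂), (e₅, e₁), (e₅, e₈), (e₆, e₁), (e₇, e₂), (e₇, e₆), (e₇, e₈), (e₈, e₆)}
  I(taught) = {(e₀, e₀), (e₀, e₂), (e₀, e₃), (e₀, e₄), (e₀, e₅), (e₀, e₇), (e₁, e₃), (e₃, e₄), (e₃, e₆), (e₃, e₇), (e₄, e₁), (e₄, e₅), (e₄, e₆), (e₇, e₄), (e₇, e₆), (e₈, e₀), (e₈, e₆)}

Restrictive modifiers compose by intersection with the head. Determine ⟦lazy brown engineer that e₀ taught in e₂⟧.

{}

⟦that e₀ taught⟧ = {x : ⟨e₀, x⟩ ∈ ⟦taught⟧} = {e₀, e₂, e₃, e₄, e₅, e₇}
⟦in e₂⟧ = {x : ⟨x, e₂⟩ ∈ ⟦in⟧} = {e₀, e₃, e₄, e₇}
⟦engineer⟧ = {e₀, e₄, e₅, e₆, e₈}
… ∩ ⟦that e₀ taught⟧ = {e₀, e₄, e₅, e₆, e₈} ∩ {e₀, e₂, e₃, e₄, e₅, e₇} = {e₀, e₄, e₅}
… ∩ ⟦in e₂⟧ = {e₀, e₄, e₅} ∩ {e₀, e₃, e₄, e₇} = {e₀, e₄}
… ∩ ⟦lazy⟧ = {e₀, e₄} ∩ {e₃, e₆, e₇, e₈} = ∅
… ∩ ⟦brown⟧ = ∅ ∩ {e₀, e₁, e₂, e₄, e₅, e₆} = ∅
So ⟦lazy brown engineer that e₀ taught in e₂⟧ = {}.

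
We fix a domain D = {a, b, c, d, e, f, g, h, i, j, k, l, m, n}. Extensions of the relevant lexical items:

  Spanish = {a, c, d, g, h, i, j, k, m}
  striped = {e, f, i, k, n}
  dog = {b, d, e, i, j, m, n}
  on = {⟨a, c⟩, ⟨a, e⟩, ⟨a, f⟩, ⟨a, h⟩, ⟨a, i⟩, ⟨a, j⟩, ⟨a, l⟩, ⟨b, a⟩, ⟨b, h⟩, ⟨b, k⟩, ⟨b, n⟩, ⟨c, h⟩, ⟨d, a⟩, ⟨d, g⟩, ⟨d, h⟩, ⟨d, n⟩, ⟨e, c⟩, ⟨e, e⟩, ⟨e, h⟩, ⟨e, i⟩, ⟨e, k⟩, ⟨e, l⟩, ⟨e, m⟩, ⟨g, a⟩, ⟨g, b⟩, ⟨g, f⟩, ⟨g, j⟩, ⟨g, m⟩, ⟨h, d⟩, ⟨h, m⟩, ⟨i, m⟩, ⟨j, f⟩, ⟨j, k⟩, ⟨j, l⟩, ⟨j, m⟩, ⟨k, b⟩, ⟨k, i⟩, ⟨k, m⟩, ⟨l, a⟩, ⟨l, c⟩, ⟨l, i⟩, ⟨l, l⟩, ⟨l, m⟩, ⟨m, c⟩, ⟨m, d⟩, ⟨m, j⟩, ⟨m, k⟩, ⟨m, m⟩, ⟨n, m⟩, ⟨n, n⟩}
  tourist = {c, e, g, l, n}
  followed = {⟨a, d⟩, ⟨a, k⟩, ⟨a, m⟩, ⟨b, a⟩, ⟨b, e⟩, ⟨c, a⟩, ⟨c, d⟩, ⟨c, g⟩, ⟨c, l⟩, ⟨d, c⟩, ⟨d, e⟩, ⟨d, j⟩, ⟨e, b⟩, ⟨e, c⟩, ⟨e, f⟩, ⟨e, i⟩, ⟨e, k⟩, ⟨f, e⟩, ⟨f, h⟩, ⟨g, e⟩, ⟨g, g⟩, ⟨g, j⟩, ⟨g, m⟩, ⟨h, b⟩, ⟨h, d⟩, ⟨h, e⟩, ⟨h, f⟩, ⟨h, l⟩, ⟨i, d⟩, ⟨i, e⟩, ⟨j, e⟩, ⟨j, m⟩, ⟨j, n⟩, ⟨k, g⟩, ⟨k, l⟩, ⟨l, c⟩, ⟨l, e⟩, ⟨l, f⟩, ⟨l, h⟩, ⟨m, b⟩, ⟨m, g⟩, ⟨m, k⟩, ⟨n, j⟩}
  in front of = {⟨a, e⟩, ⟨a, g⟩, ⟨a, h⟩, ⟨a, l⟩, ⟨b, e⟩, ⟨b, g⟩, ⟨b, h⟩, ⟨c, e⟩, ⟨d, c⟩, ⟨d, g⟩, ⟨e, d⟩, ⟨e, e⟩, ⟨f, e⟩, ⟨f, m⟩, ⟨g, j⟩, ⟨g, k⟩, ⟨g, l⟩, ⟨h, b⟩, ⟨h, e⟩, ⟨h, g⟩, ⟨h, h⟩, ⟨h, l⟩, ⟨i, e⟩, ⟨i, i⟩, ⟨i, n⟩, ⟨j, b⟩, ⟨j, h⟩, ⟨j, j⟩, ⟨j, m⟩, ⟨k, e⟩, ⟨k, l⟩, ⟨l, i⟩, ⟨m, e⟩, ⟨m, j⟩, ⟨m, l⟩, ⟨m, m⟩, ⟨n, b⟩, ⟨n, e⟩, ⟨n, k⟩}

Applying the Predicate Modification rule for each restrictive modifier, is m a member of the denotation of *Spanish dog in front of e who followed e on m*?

⟦in front of e⟧ = {x : ⟨x, e⟩ ∈ ⟦in front of⟧} = {a, b, c, e, f, h, i, k, m, n}
⟦who followed e⟧ = {x : ⟨x, e⟩ ∈ ⟦followed⟧} = {b, d, f, g, h, i, j, l}
⟦on m⟧ = {x : ⟨x, m⟩ ∈ ⟦on⟧} = {e, g, h, i, j, k, l, m, n}
⟦dog⟧ = {b, d, e, i, j, m, n}
… ∩ ⟦in front of e⟧ = {b, d, e, i, j, m, n} ∩ {a, b, c, e, f, h, i, k, m, n} = {b, e, i, m, n}
… ∩ ⟦who followed e⟧ = {b, e, i, m, n} ∩ {b, d, f, g, h, i, j, l} = {b, i}
… ∩ ⟦on m⟧ = {b, i} ∩ {e, g, h, i, j, k, l, m, n} = {i}
… ∩ ⟦Spanish⟧ = {i} ∩ {a, c, d, g, h, i, j, k, m} = {i}
⟦Spanish dog in front of e who followed e on m⟧ = {i}; m ∉ this set.

no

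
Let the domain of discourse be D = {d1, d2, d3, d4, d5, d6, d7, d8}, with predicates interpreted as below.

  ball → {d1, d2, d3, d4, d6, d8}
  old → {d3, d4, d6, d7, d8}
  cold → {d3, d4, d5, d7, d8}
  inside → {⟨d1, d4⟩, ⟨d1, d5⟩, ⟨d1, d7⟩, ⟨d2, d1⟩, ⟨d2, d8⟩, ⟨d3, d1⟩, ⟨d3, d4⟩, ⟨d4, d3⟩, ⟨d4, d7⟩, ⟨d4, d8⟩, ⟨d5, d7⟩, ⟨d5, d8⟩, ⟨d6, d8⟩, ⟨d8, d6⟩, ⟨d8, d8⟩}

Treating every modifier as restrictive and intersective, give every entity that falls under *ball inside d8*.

⟦inside d8⟧ = {x : ⟨x, d8⟩ ∈ ⟦inside⟧} = {d2, d4, d5, d6, d8}
⟦ball⟧ = {d1, d2, d3, d4, d6, d8}
… ∩ ⟦inside d8⟧ = {d1, d2, d3, d4, d6, d8} ∩ {d2, d4, d5, d6, d8} = {d2, d4, d6, d8}
So ⟦ball inside d8⟧ = {d2, d4, d6, d8}.

{d2, d4, d6, d8}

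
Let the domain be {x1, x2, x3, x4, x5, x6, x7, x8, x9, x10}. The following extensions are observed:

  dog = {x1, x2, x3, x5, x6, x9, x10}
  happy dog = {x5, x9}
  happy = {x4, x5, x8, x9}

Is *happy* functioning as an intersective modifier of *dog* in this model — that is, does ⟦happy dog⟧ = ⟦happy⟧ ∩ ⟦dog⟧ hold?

⟦happy⟧ ∩ ⟦dog⟧ = {x4, x5, x8, x9} ∩ {x1, x2, x3, x5, x6, x9, x10} = {x5, x9}
Observed ⟦happy dog⟧ = {x5, x9}.
These coincide, so the modifier is intersective here.

yes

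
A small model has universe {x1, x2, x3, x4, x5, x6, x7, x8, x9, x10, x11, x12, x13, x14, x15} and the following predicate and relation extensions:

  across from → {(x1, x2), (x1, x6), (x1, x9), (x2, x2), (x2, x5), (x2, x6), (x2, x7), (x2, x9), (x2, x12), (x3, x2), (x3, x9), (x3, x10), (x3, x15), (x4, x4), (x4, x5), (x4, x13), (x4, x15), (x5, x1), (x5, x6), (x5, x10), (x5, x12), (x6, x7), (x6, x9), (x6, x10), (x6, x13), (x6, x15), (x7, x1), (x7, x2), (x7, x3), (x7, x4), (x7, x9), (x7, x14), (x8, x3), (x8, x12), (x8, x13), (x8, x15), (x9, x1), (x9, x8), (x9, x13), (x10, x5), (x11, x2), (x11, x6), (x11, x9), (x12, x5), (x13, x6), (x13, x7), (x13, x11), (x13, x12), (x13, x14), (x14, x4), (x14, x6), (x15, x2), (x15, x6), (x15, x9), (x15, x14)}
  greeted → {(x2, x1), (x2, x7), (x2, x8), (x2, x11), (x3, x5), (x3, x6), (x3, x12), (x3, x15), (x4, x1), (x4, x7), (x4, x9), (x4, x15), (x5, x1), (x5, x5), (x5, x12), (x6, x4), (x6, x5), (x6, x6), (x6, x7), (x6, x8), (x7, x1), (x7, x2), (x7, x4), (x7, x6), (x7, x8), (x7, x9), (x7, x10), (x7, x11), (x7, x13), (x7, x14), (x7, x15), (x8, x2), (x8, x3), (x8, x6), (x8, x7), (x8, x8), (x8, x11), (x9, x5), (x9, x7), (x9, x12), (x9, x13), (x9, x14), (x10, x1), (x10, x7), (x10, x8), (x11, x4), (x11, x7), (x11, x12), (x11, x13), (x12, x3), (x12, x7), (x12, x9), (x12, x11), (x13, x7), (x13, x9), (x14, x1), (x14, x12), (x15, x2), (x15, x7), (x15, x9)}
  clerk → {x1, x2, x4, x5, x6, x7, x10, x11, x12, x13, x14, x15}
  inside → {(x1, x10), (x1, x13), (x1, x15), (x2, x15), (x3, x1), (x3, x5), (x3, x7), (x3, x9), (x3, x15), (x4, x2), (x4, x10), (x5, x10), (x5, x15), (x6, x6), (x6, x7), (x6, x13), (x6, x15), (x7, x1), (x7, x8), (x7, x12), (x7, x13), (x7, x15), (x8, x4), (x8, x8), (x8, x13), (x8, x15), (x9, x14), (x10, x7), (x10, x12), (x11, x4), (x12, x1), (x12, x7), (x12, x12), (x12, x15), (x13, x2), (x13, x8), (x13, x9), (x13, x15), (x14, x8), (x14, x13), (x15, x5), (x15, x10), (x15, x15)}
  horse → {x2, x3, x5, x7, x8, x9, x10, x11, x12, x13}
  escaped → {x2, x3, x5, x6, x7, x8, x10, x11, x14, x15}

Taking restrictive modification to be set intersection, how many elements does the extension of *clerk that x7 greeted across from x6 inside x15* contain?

⟦that x7 greeted⟧ = {x : ⟨x7, x⟩ ∈ ⟦greeted⟧} = {x1, x2, x4, x6, x8, x9, x10, x11, x13, x14, x15}
⟦across from x6⟧ = {x : ⟨x, x6⟩ ∈ ⟦across from⟧} = {x1, x2, x5, x11, x13, x14, x15}
⟦inside x15⟧ = {x : ⟨x, x15⟩ ∈ ⟦inside⟧} = {x1, x2, x3, x5, x6, x7, x8, x12, x13, x15}
⟦clerk⟧ = {x1, x2, x4, x5, x6, x7, x10, x11, x12, x13, x14, x15}
… ∩ ⟦that x7 greeted⟧ = {x1, x2, x4, x5, x6, x7, x10, x11, x12, x13, x14, x15} ∩ {x1, x2, x4, x6, x8, x9, x10, x11, x13, x14, x15} = {x1, x2, x4, x6, x10, x11, x13, x14, x15}
… ∩ ⟦across from x6⟧ = {x1, x2, x4, x6, x10, x11, x13, x14, x15} ∩ {x1, x2, x5, x11, x13, x14, x15} = {x1, x2, x11, x13, x14, x15}
… ∩ ⟦inside x15⟧ = {x1, x2, x11, x13, x14, x15} ∩ {x1, x2, x3, x5, x6, x7, x8, x12, x13, x15} = {x1, x2, x13, x15}
⟦clerk that x7 greeted across from x6 inside x15⟧ = {x1, x2, x13, x15}, so the cardinality is 4.

4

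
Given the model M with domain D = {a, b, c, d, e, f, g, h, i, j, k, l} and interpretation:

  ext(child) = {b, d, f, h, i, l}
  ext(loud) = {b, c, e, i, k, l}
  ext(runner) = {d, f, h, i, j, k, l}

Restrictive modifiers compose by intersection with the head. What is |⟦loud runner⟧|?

3

⟦runner⟧ = {d, f, h, i, j, k, l}
… ∩ ⟦loud⟧ = {d, f, h, i, j, k, l} ∩ {b, c, e, i, k, l} = {i, k, l}
⟦loud runner⟧ = {i, k, l}, so the cardinality is 3.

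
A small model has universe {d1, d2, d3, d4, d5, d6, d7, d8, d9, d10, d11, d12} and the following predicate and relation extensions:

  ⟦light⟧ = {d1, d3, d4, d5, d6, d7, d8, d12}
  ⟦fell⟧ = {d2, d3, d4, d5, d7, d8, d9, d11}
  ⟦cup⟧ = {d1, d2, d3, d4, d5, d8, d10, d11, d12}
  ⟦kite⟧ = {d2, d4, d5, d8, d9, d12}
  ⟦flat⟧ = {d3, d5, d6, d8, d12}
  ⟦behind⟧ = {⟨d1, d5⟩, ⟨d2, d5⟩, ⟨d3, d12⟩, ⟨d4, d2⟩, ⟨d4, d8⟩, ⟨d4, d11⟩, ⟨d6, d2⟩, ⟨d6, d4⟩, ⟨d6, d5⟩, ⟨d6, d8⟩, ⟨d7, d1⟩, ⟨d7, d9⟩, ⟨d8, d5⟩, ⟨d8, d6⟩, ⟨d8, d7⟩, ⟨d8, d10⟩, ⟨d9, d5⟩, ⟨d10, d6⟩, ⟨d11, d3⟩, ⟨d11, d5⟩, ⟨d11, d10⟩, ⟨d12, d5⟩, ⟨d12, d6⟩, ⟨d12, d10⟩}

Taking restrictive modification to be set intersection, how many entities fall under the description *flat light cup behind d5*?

⟦behind d5⟧ = {x : ⟨x, d5⟩ ∈ ⟦behind⟧} = {d1, d2, d6, d8, d9, d11, d12}
⟦cup⟧ = {d1, d2, d3, d4, d5, d8, d10, d11, d12}
… ∩ ⟦behind d5⟧ = {d1, d2, d3, d4, d5, d8, d10, d11, d12} ∩ {d1, d2, d6, d8, d9, d11, d12} = {d1, d2, d8, d11, d12}
… ∩ ⟦flat⟧ = {d1, d2, d8, d11, d12} ∩ {d3, d5, d6, d8, d12} = {d8, d12}
… ∩ ⟦light⟧ = {d8, d12} ∩ {d1, d3, d4, d5, d6, d7, d8, d12} = {d8, d12}
⟦flat light cup behind d5⟧ = {d8, d12}, so the cardinality is 2.

2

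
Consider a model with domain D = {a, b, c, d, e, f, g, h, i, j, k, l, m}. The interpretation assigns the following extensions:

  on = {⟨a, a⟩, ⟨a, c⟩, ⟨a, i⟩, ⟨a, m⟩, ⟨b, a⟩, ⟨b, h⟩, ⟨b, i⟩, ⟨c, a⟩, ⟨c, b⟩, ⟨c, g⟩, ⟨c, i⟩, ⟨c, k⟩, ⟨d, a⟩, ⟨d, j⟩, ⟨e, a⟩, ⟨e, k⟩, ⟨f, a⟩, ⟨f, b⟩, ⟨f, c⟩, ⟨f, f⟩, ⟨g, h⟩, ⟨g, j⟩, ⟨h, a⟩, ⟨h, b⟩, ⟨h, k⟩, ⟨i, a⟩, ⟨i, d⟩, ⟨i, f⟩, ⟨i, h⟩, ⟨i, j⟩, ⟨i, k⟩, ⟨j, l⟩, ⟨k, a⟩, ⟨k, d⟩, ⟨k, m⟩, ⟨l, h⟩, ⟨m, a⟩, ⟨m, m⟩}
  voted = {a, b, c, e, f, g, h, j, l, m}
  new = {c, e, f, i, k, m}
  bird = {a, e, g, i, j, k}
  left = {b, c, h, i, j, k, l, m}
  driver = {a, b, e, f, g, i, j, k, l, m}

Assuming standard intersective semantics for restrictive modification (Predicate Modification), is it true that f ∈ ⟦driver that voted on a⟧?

⟦that voted⟧ = ⟦voted⟧ = {a, b, c, e, f, g, h, j, l, m}
⟦on a⟧ = {x : ⟨x, a⟩ ∈ ⟦on⟧} = {a, b, c, d, e, f, h, i, k, m}
⟦driver⟧ = {a, b, e, f, g, i, j, k, l, m}
… ∩ ⟦that voted⟧ = {a, b, e, f, g, i, j, k, l, m} ∩ {a, b, c, e, f, g, h, j, l, m} = {a, b, e, f, g, j, l, m}
… ∩ ⟦on a⟧ = {a, b, e, f, g, j, l, m} ∩ {a, b, c, d, e, f, h, i, k, m} = {a, b, e, f, m}
⟦driver that voted on a⟧ = {a, b, e, f, m}; f ∈ this set.

yes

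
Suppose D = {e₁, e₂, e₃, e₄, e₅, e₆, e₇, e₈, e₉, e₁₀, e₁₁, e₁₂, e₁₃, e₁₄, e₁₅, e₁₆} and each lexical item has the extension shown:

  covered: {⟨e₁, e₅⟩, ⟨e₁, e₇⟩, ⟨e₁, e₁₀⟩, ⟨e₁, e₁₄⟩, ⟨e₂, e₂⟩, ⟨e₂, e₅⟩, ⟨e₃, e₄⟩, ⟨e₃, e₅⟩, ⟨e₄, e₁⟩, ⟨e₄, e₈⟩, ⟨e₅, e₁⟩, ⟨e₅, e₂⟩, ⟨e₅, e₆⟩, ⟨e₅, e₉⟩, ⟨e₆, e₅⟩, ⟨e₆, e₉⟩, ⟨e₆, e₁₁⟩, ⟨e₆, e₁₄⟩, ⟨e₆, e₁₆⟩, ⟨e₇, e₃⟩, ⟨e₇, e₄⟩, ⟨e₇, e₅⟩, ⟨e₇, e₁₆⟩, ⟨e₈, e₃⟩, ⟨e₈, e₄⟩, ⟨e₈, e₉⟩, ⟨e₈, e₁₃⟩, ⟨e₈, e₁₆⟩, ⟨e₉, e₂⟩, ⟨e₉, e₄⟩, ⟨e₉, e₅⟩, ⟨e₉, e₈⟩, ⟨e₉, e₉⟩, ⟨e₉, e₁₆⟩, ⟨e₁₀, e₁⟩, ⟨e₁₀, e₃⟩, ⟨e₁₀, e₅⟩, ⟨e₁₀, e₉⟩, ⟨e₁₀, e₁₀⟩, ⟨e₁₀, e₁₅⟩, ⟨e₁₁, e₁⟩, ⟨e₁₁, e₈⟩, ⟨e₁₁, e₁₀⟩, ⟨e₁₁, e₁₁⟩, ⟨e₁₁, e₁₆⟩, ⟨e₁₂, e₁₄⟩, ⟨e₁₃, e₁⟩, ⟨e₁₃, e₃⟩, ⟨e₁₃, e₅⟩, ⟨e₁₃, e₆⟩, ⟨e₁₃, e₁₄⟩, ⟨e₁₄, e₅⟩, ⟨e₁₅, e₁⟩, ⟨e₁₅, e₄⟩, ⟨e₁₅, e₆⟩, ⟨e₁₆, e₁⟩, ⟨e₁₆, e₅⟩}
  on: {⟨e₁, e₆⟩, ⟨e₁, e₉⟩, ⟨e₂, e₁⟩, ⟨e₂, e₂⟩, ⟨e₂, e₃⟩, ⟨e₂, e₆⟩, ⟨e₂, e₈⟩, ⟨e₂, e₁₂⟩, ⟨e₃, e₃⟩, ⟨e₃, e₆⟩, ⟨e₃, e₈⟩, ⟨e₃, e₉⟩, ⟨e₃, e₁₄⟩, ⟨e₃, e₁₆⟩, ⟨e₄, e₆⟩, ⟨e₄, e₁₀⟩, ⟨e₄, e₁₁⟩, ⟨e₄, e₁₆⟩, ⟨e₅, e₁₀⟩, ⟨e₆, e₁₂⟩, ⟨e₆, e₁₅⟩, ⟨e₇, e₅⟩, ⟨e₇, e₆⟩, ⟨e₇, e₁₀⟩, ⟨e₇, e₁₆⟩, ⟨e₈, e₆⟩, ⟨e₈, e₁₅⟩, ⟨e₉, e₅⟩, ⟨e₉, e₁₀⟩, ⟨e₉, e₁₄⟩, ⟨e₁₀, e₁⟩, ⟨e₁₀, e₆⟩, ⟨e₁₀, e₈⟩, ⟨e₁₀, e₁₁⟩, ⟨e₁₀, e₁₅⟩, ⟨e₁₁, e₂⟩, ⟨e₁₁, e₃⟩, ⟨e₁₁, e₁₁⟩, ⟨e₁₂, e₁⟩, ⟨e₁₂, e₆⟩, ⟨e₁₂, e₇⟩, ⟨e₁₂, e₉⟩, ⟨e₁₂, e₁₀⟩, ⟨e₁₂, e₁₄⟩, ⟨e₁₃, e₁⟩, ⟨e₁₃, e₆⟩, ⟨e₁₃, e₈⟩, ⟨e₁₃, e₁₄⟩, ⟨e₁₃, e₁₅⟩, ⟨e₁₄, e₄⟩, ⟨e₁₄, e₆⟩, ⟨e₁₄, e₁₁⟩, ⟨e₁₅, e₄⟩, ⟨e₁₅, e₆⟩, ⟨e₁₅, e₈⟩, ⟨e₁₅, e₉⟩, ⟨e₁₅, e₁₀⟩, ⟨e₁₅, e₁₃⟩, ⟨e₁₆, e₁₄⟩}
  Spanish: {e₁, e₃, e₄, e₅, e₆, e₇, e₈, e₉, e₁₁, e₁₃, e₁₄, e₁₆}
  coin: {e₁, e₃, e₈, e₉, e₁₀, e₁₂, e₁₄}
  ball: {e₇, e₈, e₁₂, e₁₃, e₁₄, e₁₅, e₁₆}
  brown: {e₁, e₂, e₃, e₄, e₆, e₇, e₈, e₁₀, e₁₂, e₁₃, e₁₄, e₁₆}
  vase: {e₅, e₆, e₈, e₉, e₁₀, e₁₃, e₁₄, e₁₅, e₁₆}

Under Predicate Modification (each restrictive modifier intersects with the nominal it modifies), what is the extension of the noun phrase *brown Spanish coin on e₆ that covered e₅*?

{e₁, e₃, e₁₄}

⟦on e₆⟧ = {x : ⟨x, e₆⟩ ∈ ⟦on⟧} = {e₁, e₂, e₃, e₄, e₇, e₈, e₁₀, e₁₂, e₁₃, e₁₄, e₁₅}
⟦that covered e₅⟧ = {x : ⟨x, e₅⟩ ∈ ⟦covered⟧} = {e₁, e₂, e₃, e₆, e₇, e₉, e₁₀, e₁₃, e₁₄, e₁₆}
⟦coin⟧ = {e₁, e₃, e₈, e₉, e₁₀, e₁₂, e₁₄}
… ∩ ⟦on e₆⟧ = {e₁, e₃, e₈, e₉, e₁₀, e₁₂, e₁₄} ∩ {e₁, e₂, e₃, e₄, e₇, e₈, e₁₀, e₁₂, e₁₃, e₁₄, e₁₅} = {e₁, e₃, e₈, e₁₀, e₁₂, e₁₄}
… ∩ ⟦that covered e₅⟧ = {e₁, e₃, e₈, e₁₀, e₁₂, e₁₄} ∩ {e₁, e₂, e₃, e₆, e₇, e₉, e₁₀, e₁₃, e₁₄, e₁₆} = {e₁, e₃, e₁₀, e₁₄}
… ∩ ⟦brown⟧ = {e₁, e₃, e₁₀, e₁₄} ∩ {e₁, e₂, e₃, e₄, e₆, e₇, e₈, e₁₀, e₁₂, e₁₃, e₁₄, e₁₆} = {e₁, e₃, e₁₀, e₁₄}
… ∩ ⟦Spanish⟧ = {e₁, e₃, e₁₀, e₁₄} ∩ {e₁, e₃, e₄, e₅, e₆, e₇, e₈, e₉, e₁₁, e₁₃, e₁₄, e₁₆} = {e₁, e₃, e₁₄}
So ⟦brown Spanish coin on e₆ that covered e₅⟧ = {e₁, e₃, e₁₄}.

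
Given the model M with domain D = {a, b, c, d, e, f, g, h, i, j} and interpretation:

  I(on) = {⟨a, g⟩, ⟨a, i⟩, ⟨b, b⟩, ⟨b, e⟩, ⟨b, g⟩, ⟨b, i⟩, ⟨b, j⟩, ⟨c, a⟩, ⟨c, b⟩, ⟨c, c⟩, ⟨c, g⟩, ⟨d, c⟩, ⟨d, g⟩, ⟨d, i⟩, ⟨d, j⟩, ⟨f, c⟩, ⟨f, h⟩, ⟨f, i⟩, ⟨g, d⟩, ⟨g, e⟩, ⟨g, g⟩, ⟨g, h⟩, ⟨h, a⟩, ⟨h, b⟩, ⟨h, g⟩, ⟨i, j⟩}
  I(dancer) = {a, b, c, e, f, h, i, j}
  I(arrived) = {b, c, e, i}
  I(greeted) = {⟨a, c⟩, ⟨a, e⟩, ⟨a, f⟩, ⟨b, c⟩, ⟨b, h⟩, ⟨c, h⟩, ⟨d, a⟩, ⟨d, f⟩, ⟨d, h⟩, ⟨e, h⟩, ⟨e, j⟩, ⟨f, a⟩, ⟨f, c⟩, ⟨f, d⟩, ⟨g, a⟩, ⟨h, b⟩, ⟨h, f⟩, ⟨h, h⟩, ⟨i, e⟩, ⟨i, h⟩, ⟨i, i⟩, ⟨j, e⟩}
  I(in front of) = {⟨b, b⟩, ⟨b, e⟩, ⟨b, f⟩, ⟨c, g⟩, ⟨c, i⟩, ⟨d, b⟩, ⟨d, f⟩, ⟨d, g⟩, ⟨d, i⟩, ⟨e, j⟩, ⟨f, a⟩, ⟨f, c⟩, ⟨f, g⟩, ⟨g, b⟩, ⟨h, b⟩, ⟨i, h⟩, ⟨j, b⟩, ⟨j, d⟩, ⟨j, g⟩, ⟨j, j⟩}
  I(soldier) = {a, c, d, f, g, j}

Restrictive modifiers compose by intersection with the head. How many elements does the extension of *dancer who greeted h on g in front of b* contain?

2

⟦who greeted h⟧ = {x : ⟨x, h⟩ ∈ ⟦greeted⟧} = {b, c, d, e, h, i}
⟦on g⟧ = {x : ⟨x, g⟩ ∈ ⟦on⟧} = {a, b, c, d, g, h}
⟦in front of b⟧ = {x : ⟨x, b⟩ ∈ ⟦in front of⟧} = {b, d, g, h, j}
⟦dancer⟧ = {a, b, c, e, f, h, i, j}
… ∩ ⟦who greeted h⟧ = {a, b, c, e, f, h, i, j} ∩ {b, c, d, e, h, i} = {b, c, e, h, i}
… ∩ ⟦on g⟧ = {b, c, e, h, i} ∩ {a, b, c, d, g, h} = {b, c, h}
… ∩ ⟦in front of b⟧ = {b, c, h} ∩ {b, d, g, h, j} = {b, h}
⟦dancer who greeted h on g in front of b⟧ = {b, h}, so the cardinality is 2.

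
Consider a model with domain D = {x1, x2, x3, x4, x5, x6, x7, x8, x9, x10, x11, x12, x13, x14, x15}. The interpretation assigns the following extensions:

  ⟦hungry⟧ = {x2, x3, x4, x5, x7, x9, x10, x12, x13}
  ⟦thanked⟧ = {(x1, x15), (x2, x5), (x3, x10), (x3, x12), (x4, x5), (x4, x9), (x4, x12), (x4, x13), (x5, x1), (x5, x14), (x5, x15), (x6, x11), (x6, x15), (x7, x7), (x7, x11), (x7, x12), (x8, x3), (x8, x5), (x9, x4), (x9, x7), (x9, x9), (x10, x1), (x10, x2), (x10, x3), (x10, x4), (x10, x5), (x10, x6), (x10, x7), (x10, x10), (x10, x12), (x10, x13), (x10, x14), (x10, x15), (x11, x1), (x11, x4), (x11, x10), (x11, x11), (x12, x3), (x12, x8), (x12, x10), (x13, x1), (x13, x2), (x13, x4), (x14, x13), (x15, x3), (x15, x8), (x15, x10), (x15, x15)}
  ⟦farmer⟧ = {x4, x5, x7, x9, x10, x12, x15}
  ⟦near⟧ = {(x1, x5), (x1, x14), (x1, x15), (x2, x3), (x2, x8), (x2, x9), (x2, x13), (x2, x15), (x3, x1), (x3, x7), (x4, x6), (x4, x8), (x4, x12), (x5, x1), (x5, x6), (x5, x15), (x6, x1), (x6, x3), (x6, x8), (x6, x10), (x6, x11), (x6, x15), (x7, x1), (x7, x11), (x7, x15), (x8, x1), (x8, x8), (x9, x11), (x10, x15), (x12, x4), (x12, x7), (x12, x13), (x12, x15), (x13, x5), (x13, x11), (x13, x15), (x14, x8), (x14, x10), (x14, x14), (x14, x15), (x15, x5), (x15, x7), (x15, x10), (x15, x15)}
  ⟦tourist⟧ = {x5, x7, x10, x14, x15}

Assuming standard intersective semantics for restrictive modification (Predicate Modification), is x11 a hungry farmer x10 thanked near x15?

no

⟦x10 thanked⟧ = {x : ⟨x10, x⟩ ∈ ⟦thanked⟧} = {x1, x2, x3, x4, x5, x6, x7, x10, x12, x13, x14, x15}
⟦near x15⟧ = {x : ⟨x, x15⟩ ∈ ⟦near⟧} = {x1, x2, x5, x6, x7, x10, x12, x13, x14, x15}
⟦farmer⟧ = {x4, x5, x7, x9, x10, x12, x15}
… ∩ ⟦x10 thanked⟧ = {x4, x5, x7, x9, x10, x12, x15} ∩ {x1, x2, x3, x4, x5, x6, x7, x10, x12, x13, x14, x15} = {x4, x5, x7, x10, x12, x15}
… ∩ ⟦near x15⟧ = {x4, x5, x7, x10, x12, x15} ∩ {x1, x2, x5, x6, x7, x10, x12, x13, x14, x15} = {x5, x7, x10, x12, x15}
… ∩ ⟦hungry⟧ = {x5, x7, x10, x12, x15} ∩ {x2, x3, x4, x5, x7, x9, x10, x12, x13} = {x5, x7, x10, x12}
⟦hungry farmer x10 thanked near x15⟧ = {x5, x7, x10, x12}; x11 ∉ this set.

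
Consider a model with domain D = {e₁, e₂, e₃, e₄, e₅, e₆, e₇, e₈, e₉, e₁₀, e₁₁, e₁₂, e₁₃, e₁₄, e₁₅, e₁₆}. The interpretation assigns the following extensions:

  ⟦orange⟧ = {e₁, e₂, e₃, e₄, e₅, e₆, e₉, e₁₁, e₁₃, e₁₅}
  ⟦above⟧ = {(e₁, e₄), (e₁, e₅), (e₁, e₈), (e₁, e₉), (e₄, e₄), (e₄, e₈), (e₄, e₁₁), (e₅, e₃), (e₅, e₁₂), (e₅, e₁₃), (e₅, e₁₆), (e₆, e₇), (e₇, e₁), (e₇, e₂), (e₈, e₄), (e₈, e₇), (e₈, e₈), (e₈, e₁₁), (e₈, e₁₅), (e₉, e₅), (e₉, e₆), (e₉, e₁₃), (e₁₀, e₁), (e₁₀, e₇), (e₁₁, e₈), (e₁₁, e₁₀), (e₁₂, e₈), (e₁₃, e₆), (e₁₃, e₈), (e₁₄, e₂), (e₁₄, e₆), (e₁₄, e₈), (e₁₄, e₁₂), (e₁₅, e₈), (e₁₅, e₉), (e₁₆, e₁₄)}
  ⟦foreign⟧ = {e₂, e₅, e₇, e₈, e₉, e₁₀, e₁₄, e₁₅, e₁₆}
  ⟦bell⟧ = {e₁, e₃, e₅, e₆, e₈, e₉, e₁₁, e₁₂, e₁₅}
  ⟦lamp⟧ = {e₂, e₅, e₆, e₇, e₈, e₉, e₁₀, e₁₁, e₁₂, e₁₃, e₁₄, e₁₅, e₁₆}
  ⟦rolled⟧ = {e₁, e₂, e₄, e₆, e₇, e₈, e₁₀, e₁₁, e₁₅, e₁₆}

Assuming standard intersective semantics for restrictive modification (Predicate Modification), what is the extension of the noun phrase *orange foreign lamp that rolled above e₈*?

⟦that rolled⟧ = ⟦rolled⟧ = {e₁, e₂, e₄, e₆, e₇, e₈, e₁₀, e₁₁, e₁₅, e₁₆}
⟦above e₈⟧ = {x : ⟨x, e₈⟩ ∈ ⟦above⟧} = {e₁, e₄, e₈, e₁₁, e₁₂, e₁₃, e₁₄, e₁₅}
⟦lamp⟧ = {e₂, e₅, e₆, e₇, e₈, e₉, e₁₀, e₁₁, e₁₂, e₁₃, e₁₄, e₁₅, e₁₆}
… ∩ ⟦that rolled⟧ = {e₂, e₅, e₆, e₇, e₈, e₉, e₁₀, e₁₁, e₁₂, e₁₃, e₁₄, e₁₅, e₁₆} ∩ {e₁, e₂, e₄, e₆, e₇, e₈, e₁₀, e₁₁, e₁₅, e₁₆} = {e₂, e₆, e₇, e₈, e₁₀, e₁₁, e₁₅, e₁₆}
… ∩ ⟦above e₈⟧ = {e₂, e₆, e₇, e₈, e₁₀, e₁₁, e₁₅, e₁₆} ∩ {e₁, e₄, e₈, e₁₁, e₁₂, e₁₃, e₁₄, e₁₅} = {e₈, e₁₁, e₁₅}
… ∩ ⟦orange⟧ = {e₈, e₁₁, e₁₅} ∩ {e₁, e₂, e₃, e₄, e₅, e₆, e₉, e₁₁, e₁₃, e₁₅} = {e₁₁, e₁₅}
… ∩ ⟦foreign⟧ = {e₁₁, e₁₅} ∩ {e₂, e₅, e₇, e₈, e₉, e₁₀, e₁₄, e₁₅, e₁₆} = {e₁₅}
So ⟦orange foreign lamp that rolled above e₈⟧ = {e₁₅}.

{e₁₅}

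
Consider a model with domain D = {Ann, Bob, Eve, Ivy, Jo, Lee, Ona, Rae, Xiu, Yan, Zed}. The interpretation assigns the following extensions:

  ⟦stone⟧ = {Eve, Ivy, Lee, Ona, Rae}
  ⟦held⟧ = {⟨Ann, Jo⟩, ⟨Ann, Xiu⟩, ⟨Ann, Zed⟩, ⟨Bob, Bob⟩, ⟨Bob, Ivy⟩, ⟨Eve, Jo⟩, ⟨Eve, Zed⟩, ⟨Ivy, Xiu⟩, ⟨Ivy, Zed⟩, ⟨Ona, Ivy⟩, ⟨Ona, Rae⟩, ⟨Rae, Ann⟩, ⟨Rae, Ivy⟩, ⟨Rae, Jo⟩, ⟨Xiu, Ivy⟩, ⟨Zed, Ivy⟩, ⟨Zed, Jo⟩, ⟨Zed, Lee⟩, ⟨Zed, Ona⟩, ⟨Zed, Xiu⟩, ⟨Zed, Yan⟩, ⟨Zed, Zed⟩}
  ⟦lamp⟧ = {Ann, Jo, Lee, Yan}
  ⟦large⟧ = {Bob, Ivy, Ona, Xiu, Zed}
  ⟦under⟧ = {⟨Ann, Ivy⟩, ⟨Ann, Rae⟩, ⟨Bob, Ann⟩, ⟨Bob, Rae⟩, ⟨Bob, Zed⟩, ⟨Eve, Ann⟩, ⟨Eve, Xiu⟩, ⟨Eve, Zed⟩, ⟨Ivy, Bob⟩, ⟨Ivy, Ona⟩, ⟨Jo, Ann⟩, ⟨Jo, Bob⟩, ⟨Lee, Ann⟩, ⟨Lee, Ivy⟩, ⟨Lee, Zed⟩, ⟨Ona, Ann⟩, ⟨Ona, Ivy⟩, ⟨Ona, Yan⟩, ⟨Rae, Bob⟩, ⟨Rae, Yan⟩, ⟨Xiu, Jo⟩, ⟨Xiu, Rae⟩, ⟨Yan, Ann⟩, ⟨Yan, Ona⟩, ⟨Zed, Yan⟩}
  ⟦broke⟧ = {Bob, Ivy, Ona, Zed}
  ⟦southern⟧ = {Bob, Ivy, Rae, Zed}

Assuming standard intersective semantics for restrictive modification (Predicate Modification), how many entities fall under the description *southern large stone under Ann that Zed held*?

0

⟦under Ann⟧ = {x : ⟨x, Ann⟩ ∈ ⟦under⟧} = {Bob, Eve, Jo, Lee, Ona, Yan}
⟦that Zed held⟧ = {x : ⟨Zed, x⟩ ∈ ⟦held⟧} = {Ivy, Jo, Lee, Ona, Xiu, Yan, Zed}
⟦stone⟧ = {Eve, Ivy, Lee, Ona, Rae}
… ∩ ⟦under Ann⟧ = {Eve, Ivy, Lee, Ona, Rae} ∩ {Bob, Eve, Jo, Lee, Ona, Yan} = {Eve, Lee, Ona}
… ∩ ⟦that Zed held⟧ = {Eve, Lee, Ona} ∩ {Ivy, Jo, Lee, Ona, Xiu, Yan, Zed} = {Lee, Ona}
… ∩ ⟦southern⟧ = {Lee, Ona} ∩ {Bob, Ivy, Rae, Zed} = ∅
… ∩ ⟦large⟧ = ∅ ∩ {Bob, Ivy, Ona, Xiu, Zed} = ∅
⟦southern large stone under Ann that Zed held⟧ = ∅, so the cardinality is 0.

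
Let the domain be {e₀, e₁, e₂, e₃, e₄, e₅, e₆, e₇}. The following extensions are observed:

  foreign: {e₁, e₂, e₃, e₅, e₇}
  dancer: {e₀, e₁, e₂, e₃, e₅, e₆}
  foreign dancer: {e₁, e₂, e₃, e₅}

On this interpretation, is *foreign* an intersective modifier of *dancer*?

⟦foreign⟧ ∩ ⟦dancer⟧ = {e₁, e₂, e₃, e₅, e₇} ∩ {e₀, e₁, e₂, e₃, e₅, e₆} = {e₁, e₂, e₃, e₅}
Observed ⟦foreign dancer⟧ = {e₁, e₂, e₃, e₅}.
These coincide, so the modifier is intersective here.

yes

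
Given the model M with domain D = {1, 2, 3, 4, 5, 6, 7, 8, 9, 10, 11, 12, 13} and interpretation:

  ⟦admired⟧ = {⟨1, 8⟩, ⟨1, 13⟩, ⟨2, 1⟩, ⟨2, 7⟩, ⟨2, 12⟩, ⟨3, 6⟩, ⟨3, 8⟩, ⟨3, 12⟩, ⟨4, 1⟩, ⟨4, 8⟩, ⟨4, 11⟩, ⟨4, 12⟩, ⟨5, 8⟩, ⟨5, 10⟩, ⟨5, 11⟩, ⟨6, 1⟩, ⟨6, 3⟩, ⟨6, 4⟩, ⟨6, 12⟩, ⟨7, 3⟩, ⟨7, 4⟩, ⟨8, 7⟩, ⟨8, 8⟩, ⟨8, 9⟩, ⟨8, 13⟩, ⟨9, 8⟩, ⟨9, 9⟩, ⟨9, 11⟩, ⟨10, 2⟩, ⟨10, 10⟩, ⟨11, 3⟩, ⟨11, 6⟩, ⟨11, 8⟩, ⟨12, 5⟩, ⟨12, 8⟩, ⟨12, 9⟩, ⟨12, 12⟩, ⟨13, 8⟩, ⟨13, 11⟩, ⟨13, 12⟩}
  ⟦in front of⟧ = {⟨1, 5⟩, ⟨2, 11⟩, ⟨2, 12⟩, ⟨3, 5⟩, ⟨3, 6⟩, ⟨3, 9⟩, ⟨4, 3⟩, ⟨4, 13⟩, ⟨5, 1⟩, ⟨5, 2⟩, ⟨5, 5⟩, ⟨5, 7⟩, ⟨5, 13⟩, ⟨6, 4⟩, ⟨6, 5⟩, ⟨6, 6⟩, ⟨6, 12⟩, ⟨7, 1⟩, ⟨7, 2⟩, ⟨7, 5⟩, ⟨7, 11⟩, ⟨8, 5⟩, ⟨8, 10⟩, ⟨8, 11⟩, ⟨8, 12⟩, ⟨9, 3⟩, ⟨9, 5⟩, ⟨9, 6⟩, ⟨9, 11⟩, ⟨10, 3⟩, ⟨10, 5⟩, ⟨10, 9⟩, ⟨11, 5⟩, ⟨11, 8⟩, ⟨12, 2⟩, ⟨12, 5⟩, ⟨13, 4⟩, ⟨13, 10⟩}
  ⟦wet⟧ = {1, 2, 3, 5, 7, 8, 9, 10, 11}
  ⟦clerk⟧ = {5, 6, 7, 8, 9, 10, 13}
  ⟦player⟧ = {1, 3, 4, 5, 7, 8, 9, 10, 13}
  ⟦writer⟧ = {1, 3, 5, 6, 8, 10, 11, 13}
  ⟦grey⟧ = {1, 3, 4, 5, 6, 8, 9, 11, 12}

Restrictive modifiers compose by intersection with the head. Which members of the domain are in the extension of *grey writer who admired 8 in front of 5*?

{1, 3, 5, 8, 11}

⟦who admired 8⟧ = {x : ⟨x, 8⟩ ∈ ⟦admired⟧} = {1, 3, 4, 5, 8, 9, 11, 12, 13}
⟦in front of 5⟧ = {x : ⟨x, 5⟩ ∈ ⟦in front of⟧} = {1, 3, 5, 6, 7, 8, 9, 10, 11, 12}
⟦writer⟧ = {1, 3, 5, 6, 8, 10, 11, 13}
… ∩ ⟦who admired 8⟧ = {1, 3, 5, 6, 8, 10, 11, 13} ∩ {1, 3, 4, 5, 8, 9, 11, 12, 13} = {1, 3, 5, 8, 11, 13}
… ∩ ⟦in front of 5⟧ = {1, 3, 5, 8, 11, 13} ∩ {1, 3, 5, 6, 7, 8, 9, 10, 11, 12} = {1, 3, 5, 8, 11}
… ∩ ⟦grey⟧ = {1, 3, 5, 8, 11} ∩ {1, 3, 4, 5, 6, 8, 9, 11, 12} = {1, 3, 5, 8, 11}
So ⟦grey writer who admired 8 in front of 5⟧ = {1, 3, 5, 8, 11}.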